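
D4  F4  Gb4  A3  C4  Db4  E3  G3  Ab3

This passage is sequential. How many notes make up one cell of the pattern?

3

Try groups of 3 (3 cells in 9 notes):
D4 F4 Gb4 | A3 C4 Db4 | E3 G3 Ab3
Each cell is the previous one down a 4th — so the unit is 3 notes.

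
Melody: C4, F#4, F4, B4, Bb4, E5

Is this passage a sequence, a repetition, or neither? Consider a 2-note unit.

Each 2-note cell is the previous one transposed up a 4th.

sequence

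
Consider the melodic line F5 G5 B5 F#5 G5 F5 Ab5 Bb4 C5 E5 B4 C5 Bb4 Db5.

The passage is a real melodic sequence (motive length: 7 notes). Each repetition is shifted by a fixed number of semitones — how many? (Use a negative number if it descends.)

-7

The 7-note cells begin on F5, Bb4 — each down a 5th from the last.
F5→Bb4 is 70 − 77 = -7 semitones.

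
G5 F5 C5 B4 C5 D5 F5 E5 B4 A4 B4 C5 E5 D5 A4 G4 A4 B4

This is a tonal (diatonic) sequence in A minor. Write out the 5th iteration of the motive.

Unit = 6 notes; the statements start on G5, F5, E5, moving down a 2nd each time.
Extending down a 2nd: D5 → C5.
From C5 the diatonic shape gives C5 B4 F4 E4 F4 G4.

C5 B4 F4 E4 F4 G4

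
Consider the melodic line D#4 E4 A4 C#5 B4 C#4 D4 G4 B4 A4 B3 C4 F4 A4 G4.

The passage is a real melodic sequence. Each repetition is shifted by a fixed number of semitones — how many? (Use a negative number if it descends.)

The 5-note cells begin on D#4, C#4, B3 — each down a 2nd from the last.
D#4→C#4 is 61 − 63 = -2 semitones.

-2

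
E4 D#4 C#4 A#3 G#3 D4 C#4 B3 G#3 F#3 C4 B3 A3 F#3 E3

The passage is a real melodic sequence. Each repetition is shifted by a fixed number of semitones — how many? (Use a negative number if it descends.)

Taking 5-note groups, the heads are E4, D4, C4: the pattern moves down a 2nd.
E4 to D4 spans -2 semitones.

-2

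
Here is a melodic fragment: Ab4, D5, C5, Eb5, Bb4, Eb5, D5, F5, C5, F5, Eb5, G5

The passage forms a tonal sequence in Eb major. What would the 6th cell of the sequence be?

The 4-note cells begin on Ab4, Bb4, C5 — each up a 2nd from the last.
Continuing the starts: D5 → Eb5 → F5.
So cell 6 is F5 Bb5 Ab5 C6.

F5 Bb5 Ab5 C6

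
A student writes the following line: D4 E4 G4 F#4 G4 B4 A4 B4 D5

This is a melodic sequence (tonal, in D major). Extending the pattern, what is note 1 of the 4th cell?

With 3-note cells, note 1 of each statement runs D4, F#4, A4.
From A4, up a 3rd gives C#5.

C#5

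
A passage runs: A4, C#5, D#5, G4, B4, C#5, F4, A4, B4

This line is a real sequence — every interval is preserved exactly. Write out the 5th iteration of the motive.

Db4 F4 G4

Taking 3-note groups, the heads are A4, G4, F4: the pattern moves down a 2nd.
Extending down a 2nd: Eb4 → Db4.
So cell 5 is Db4 F4 G4.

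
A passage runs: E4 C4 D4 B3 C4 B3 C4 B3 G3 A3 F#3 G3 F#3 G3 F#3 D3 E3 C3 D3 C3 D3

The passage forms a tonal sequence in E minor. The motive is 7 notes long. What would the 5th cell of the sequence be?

G2 E2 F#2 D2 E2 D2 E2

The 7-note cells begin on E4, B3, F#3 — each down a 4th from the last.
Continuing the starts: C3 → G2.
So cell 5 is G2 E2 F#2 D2 E2 D2 E2.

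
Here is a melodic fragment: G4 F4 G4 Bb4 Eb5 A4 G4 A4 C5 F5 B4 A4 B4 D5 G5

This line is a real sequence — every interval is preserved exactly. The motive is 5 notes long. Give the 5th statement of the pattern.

Unit = 5 notes; the statements start on G4, A4, B4, moving up a 2nd each time.
Continuing the starts: C#5 → D#5.
So cell 5 is D#5 C#5 D#5 F#5 B5.

D#5 C#5 D#5 F#5 B5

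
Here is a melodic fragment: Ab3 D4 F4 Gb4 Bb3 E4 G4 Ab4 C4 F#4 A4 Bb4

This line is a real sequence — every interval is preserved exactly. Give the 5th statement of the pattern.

Unit = 4 notes; the statements start on Ab3, Bb3, C4, moving up a 2nd each time.
Extending up a 2nd: D4 → E4.
Statement 5 starts on E4 and keeps the same exact contour: E4 A#4 C#5 D5.

E4 A#4 C#5 D5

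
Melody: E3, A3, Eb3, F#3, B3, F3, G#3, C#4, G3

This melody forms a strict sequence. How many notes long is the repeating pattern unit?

3

Try groups of 3 (3 cells in 9 notes):
E3 A3 Eb3 | F#3 B3 F3 | G#3 C#4 G3
Each cell is the previous one up a 2nd — so the unit is 3 notes.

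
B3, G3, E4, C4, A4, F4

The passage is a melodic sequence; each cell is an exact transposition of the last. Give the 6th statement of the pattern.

C6 Ab5

Taking 2-note groups, the heads are B3, E4, A4: the pattern moves up a 4th.
Continuing the starts: D5 → G5 → C6.
Statement 6 starts on C6 and keeps the same exact contour: C6 Ab5.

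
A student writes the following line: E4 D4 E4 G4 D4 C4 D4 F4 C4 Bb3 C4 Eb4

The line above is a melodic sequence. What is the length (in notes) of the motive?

4

12 notes total. Splitting into 3 groups of 4:
E4 D4 E4 G4 | D4 C4 D4 F4 | C4 Bb3 C4 Eb4
Every group is a transposition down a 2nd of the one before; no shorter unit works.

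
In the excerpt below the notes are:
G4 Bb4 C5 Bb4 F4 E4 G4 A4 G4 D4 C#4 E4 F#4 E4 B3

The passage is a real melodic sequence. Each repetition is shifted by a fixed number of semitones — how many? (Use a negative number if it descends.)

Unit = 5 notes; the statements start on G4, E4, C#4, moving down a 3rd each time.
G4→E4 is 64 − 67 = -3 semitones.

-3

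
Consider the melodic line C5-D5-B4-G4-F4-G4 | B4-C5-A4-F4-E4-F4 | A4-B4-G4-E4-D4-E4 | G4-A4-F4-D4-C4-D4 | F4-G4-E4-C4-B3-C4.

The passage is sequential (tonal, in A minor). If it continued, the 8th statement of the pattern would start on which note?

Taking 6-note groups, the heads are C5, B4, A4, G4, F4: the pattern moves down a 2nd.
Extending the heads down a 2nd: E4 → D4 → C4.

C4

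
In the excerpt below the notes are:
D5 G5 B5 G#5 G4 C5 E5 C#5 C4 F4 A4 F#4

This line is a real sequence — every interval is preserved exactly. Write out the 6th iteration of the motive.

Unit = 4 notes; the statements start on D5, G4, C4, moving down a 5th each time.
Carrying on: F3 → Bb2 → Eb2.
So cell 6 is Eb2 Ab2 C3 A2.

Eb2 Ab2 C3 A2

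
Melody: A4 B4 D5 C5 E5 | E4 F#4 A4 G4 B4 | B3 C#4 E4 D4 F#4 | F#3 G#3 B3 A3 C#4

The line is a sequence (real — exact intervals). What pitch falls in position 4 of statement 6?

B2

With 5-note cells, note 4 of each statement runs C5, G4, D4, A3.
Each moves down a 4th. Continuing: E3 → B2.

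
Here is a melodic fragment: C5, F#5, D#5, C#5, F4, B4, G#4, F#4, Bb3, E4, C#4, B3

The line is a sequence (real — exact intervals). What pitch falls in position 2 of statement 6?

Grouping in 4s, the 2nd note of each cell is F#5, B4, E4.
Extending down a 5th: A3 → D3 → G2.

G2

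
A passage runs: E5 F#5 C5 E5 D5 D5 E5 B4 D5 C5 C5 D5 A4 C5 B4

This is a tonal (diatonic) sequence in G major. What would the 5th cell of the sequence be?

A4 B4 F#4 A4 G4

With a 5-note motive the entries are E5, D5, C5, each down a 2nd from the previous.
Carrying on: B4 → A4.
So cell 5 is A4 B4 F#4 A4 G4.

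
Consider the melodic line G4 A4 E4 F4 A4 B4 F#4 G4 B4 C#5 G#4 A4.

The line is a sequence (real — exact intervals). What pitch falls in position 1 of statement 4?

C#5

The unit is 4 notes. Position-1 pitches of the 3 shown cells: G4, A4, B4.
Each moves up a 2nd; the next is C#5.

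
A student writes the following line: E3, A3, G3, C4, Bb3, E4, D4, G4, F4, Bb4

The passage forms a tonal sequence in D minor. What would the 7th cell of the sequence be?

C5 F5

The 2-note cells begin on E3, G3, Bb3, D4, F4 — each up a 3rd from the last.
Continuing the starts: A4 → C5.
So cell 7 is C5 F5.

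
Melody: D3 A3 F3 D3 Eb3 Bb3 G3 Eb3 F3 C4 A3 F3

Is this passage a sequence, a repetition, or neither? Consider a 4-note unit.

sequence

Each 4-note cell is the previous one transposed up a 2nd.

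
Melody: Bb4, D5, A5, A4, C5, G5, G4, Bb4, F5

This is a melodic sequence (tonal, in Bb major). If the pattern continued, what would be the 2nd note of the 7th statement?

Eb4

Grouping in 3s, the 2nd note of each cell is D5, C5, Bb4.
Each moves down a 2nd. Continuing: A4 → G4 → F4 → Eb4.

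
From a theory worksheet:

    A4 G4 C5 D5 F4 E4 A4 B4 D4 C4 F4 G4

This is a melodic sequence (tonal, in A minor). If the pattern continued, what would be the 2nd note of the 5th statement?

F3

With 4-note cells, note 2 of each statement runs G4, E4, C4.
Each moves down a 3rd. Continuing: A3 → F3.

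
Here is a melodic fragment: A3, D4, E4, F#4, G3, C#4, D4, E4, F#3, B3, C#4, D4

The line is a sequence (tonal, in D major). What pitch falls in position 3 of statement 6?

G3

The unit is 4 notes. Position-3 pitches of the 3 shown cells: E4, D4, C#4.
Carrying that down a 2nd forward: B3 → A3 → G3.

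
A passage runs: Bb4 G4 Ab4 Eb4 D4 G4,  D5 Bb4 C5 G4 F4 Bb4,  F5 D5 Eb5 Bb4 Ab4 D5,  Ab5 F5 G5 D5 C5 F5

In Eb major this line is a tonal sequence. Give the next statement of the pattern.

The 6-note cells begin on Bb4, D5, F5, Ab5 — each up a 3rd from the last.
So cell 5 is C6 Ab5 Bb5 F5 Eb5 Ab5.

C6 Ab5 Bb5 F5 Eb5 Ab5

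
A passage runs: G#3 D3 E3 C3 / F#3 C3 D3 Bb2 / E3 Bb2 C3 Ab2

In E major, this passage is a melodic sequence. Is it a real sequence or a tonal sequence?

Each cell has the same semitone pattern (-6, 2, -4) — intervals are preserved exactly.
And D3 lies outside E major, so the sequence is real rather than tonal.

real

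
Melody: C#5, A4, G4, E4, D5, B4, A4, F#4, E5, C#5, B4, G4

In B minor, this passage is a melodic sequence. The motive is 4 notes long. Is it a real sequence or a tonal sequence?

tonal

Every note is diatonic to B minor.
Cell 1 has -4 semitones from note 1 to 2, but cell 2 has -3 — the interval quality changes while the contour stays the same, which is the hallmark of a tonal sequence.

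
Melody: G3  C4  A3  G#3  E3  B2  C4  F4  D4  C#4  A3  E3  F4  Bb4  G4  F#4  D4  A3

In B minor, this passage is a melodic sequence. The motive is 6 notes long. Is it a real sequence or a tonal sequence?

Each cell has the same semitone pattern (5, -3, -1, -4, -5) — intervals are preserved exactly.
And C4 lies outside B minor, so the sequence is real rather than tonal.

real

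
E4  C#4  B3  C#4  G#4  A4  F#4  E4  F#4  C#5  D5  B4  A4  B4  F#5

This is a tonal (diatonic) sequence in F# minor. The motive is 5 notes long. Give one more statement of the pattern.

The 5-note cells begin on E4, A4, D5 — each up a 4th from the last.
Statement 4 starts on G#5 and keeps the same diatonic contour: G#5 E5 D5 E5 B5.

G#5 E5 D5 E5 B5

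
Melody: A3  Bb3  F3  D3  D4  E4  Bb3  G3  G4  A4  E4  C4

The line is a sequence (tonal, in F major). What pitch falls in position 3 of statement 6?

With 4-note cells, note 3 of each statement runs F3, Bb3, E4.
Extending up a 4th: A4 → D5 → G5.

G5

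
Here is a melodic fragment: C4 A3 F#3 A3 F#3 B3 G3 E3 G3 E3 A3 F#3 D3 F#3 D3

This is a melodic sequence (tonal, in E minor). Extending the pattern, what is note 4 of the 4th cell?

E3

The unit is 5 notes. Position-4 pitches of the 3 shown cells: A3, G3, F#3.
One more down a 2nd gives E3.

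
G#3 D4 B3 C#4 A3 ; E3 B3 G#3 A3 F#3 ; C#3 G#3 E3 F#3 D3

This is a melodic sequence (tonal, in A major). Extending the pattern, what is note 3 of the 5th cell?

A2

The unit is 5 notes. Position-3 pitches of the 3 shown cells: B3, G#3, E3.
Carrying that down a 3rd forward: C#3 → A2.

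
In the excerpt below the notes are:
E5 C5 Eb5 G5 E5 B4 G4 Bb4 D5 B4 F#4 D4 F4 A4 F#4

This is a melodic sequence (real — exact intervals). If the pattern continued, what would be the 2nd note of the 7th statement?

F#2

Grouping in 5s, the 2nd note of each cell is C5, G4, D4.
Each moves down a 4th. Continuing: A3 → E3 → B2 → F#2.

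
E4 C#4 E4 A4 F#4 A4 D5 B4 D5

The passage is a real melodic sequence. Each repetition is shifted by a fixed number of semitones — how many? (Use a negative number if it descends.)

5

The 3-note cells begin on E4, A4, D5 — each up a 4th from the last.
E4 to A4 spans +5 semitones.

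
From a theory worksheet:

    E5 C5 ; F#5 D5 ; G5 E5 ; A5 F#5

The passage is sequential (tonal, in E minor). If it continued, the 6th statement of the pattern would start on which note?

C6

Taking 2-note groups, the heads are E5, F#5, G5, A5: the pattern moves up a 2nd.
Extending the heads up a 2nd: B5 → C6.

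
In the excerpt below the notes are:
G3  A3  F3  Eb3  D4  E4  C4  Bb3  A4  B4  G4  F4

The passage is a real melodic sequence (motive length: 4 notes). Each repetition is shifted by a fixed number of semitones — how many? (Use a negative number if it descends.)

7

With a 4-note motive the entries are G3, D4, A4, each up a 5th from the previous.
G3 to D4 spans +7 semitones.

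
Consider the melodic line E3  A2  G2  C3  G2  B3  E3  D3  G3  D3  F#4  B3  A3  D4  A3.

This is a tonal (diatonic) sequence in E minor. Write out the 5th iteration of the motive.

Taking 5-note groups, the heads are E3, B3, F#4: the pattern moves up a 5th.
Carrying on: C5 → G5.
So cell 5 is G5 C5 B4 E5 B4.

G5 C5 B4 E5 B4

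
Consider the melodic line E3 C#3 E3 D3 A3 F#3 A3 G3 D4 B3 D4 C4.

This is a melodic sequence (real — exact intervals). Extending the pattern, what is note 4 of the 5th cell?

Bb4

Grouping in 4s, the 4th note of each cell is D3, G3, C4.
Each moves up a 4th. Continuing: F4 → Bb4.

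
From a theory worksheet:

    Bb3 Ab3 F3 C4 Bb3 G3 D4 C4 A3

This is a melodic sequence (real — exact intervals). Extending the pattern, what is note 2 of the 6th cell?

F#4

The unit is 3 notes. Position-2 pitches of the 3 shown cells: Ab3, Bb3, C4.
Carrying that up a 2nd forward: D4 → E4 → F#4.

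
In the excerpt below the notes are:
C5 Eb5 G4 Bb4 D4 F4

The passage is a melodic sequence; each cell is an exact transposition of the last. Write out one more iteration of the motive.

Taking 2-note groups, the heads are C5, G4, D4: the pattern moves down a 4th.
Statement 4 starts on A3 and keeps the same exact contour: A3 C4.

A3 C4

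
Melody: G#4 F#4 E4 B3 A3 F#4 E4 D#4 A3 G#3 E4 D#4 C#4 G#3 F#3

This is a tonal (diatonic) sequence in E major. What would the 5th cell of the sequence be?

C#4 B3 A3 E3 D#3

With a 5-note motive the entries are G#4, F#4, E4, each down a 2nd from the previous.
Extending down a 2nd: D#4 → C#4.
Statement 5 starts on C#4 and keeps the same diatonic contour: C#4 B3 A3 E3 D#3.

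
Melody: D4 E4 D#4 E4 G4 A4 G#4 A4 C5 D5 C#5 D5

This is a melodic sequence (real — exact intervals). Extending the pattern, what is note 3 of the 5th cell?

The unit is 4 notes. Position-3 pitches of the 3 shown cells: D#4, G#4, C#5.
Each moves up a 4th. Continuing: F#5 → B5.

B5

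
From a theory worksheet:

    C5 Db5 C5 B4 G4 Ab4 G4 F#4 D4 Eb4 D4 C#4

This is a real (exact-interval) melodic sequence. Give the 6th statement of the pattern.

Unit = 4 notes; the statements start on C5, G4, D4, moving down a 4th each time.
Carrying on: A3 → E3 → B2.
So cell 6 is B2 C3 B2 A#2.

B2 C3 B2 A#2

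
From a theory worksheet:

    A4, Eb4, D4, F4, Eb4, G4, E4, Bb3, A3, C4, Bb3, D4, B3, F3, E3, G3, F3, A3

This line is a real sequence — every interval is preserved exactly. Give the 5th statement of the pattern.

The 6-note cells begin on A4, E4, B3 — each down a 4th from the last.
Extending down a 4th: F#3 → C#3.
So cell 5 is C#3 G2 F#2 A2 G2 B2.

C#3 G2 F#2 A2 G2 B2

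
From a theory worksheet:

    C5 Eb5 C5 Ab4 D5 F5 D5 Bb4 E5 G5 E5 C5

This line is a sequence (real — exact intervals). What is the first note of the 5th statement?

Unit = 4 notes; the statements start on C5, D5, E5, moving up a 2nd each time.
Extending the heads up a 2nd: F#5 → G#5.

G#5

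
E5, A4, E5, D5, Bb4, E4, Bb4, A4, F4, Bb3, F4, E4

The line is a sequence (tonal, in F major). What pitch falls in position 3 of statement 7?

A2

The unit is 4 notes. Position-3 pitches of the 3 shown cells: E5, Bb4, F4.
Extending down a 4th: C4 → G3 → D3 → A2.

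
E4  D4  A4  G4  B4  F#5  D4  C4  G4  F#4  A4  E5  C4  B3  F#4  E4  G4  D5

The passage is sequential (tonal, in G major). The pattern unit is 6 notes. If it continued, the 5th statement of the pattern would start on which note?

With a 6-note motive the entries are E4, D4, C4, each down a 2nd from the previous.
Continuing: B3 → A3. Statement 5 starts on A3.

A3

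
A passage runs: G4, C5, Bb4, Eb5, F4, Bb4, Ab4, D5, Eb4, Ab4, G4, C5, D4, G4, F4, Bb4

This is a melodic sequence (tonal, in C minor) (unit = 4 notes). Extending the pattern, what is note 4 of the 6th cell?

With 4-note cells, note 4 of each statement runs Eb5, D5, C5, Bb4.
Extending down a 2nd: Ab4 → G4.

G4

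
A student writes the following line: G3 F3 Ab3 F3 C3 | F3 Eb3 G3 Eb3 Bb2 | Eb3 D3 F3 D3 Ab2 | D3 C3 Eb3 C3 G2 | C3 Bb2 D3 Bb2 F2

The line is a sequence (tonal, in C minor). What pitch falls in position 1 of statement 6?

Bb2

Grouping in 5s, the 1st note of each cell is G3, F3, Eb3, D3, C3.
From C3, down a 2nd gives Bb2.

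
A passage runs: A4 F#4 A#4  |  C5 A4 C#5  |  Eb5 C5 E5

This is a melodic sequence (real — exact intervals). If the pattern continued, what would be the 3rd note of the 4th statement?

The unit is 3 notes. Position-3 pitches of the 3 shown cells: A#4, C#5, E5.
From E5, up a 3rd gives G5.

G5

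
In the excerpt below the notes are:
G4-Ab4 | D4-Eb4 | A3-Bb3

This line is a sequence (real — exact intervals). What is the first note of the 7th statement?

With a 2-note motive the entries are G4, D4, A3, each down a 4th from the previous.
Continuing: E3 → B2 → F#2 → C#2. Statement 7 starts on C#2.

C#2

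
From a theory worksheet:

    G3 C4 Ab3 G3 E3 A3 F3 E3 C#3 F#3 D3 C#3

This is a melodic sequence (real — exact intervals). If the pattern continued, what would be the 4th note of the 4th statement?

A#2

The unit is 4 notes. Position-4 pitches of the 3 shown cells: G3, E3, C#3.
From C#3, down a 3rd gives A#2.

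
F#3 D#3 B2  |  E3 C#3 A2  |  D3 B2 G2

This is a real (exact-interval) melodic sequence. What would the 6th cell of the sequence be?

Ab2 F2 Db2

Unit = 3 notes; the statements start on F#3, E3, D3, moving down a 2nd each time.
Extending down a 2nd: C3 → Bb2 → Ab2.
From Ab2 the exact shape gives Ab2 F2 Db2.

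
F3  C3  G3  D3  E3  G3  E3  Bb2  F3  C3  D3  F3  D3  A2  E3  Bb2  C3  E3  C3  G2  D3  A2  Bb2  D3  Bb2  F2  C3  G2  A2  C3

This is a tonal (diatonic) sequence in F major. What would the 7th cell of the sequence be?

The 6-note cells begin on F3, E3, D3, C3, Bb2 — each down a 2nd from the last.
Extending down a 2nd: A2 → G2.
So cell 7 is G2 D2 A2 E2 F2 A2.

G2 D2 A2 E2 F2 A2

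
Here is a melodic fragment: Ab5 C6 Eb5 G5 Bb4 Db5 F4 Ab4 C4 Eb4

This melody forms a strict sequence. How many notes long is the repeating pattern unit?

2

10 notes total. Splitting into 5 groups of 2:
Ab5 C6 | Eb5 G5 | Bb4 Db5 | F4 Ab4 | C4 Eb4
That's a consistent down a 4th shift per cell, and no other grouping gives one.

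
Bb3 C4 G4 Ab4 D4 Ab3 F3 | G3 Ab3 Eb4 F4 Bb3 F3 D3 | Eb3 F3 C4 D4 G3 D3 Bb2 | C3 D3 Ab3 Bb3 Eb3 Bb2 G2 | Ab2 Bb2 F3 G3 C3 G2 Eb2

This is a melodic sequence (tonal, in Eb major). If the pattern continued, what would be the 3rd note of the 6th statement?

The unit is 7 notes. Position-3 pitches of the 5 shown cells: G4, Eb4, C4, Ab3, F3.
One more down a 3rd gives D3.

D3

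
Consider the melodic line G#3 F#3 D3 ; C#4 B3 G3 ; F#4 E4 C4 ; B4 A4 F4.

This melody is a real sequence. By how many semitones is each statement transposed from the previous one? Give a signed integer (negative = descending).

5

The 3-note cells begin on G#3, C#4, F#4, B4 — each up a 4th from the last.
Counting half-steps from G#3 to C#4: 5.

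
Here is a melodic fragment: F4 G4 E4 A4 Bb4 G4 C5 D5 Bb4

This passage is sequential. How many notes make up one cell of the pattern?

3

9 notes total. Splitting into 3 groups of 3:
F4 G4 E4 | A4 Bb4 G4 | C5 D5 Bb4
That's a consistent up a 3rd shift per cell, and no other grouping gives one.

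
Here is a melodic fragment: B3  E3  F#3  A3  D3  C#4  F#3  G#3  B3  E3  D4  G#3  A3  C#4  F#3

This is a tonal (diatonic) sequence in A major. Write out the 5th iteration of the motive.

With a 5-note motive the entries are B3, C#4, D4, each up a 2nd from the previous.
Extending up a 2nd: E4 → F#4.
From F#4 the diatonic shape gives F#4 B3 C#4 E4 A3.

F#4 B3 C#4 E4 A3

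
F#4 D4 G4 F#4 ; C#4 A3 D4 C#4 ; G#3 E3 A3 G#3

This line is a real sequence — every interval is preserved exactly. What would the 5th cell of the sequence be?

Unit = 4 notes; the statements start on F#4, C#4, G#3, moving down a 4th each time.
Extending down a 4th: D#3 → A#2.
Statement 5 starts on A#2 and keeps the same exact contour: A#2 F#2 B2 A#2.

A#2 F#2 B2 A#2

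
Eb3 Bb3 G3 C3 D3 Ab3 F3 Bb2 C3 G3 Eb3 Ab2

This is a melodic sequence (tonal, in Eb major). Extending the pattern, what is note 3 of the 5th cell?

With 4-note cells, note 3 of each statement runs G3, F3, Eb3.
Each moves down a 2nd. Continuing: D3 → C3.

C3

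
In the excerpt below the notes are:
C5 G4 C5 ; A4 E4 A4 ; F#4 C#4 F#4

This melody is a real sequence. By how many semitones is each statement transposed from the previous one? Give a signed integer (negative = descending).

-3

Taking 3-note groups, the heads are C5, A4, F#4: the pattern moves down a 3rd.
C5→A4 is 69 − 72 = -3 semitones.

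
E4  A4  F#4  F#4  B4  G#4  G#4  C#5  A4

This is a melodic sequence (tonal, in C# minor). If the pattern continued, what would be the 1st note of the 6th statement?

C#5

With 3-note cells, note 1 of each statement runs E4, F#4, G#4.
Extending up a 2nd: A4 → B4 → C#5.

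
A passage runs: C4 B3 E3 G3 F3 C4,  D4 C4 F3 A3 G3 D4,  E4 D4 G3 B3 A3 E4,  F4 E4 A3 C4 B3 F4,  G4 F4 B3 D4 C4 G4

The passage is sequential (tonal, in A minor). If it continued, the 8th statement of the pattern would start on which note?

Taking 6-note groups, the heads are C4, D4, E4, F4, G4: the pattern moves up a 2nd.
Continuing: A4 → B4 → C5. Statement 8 starts on C5.

C5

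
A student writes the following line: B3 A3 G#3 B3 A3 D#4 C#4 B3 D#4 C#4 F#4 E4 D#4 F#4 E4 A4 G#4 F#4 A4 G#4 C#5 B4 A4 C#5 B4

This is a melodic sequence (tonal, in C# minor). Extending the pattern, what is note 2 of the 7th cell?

Grouping in 5s, the 2nd note of each cell is A3, C#4, E4, G#4, B4.
Each moves up a 3rd. Continuing: D#5 → F#5.

F#5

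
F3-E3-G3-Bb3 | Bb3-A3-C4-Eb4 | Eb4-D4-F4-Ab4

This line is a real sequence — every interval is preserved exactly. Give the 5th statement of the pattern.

Taking 4-note groups, the heads are F3, Bb3, Eb4: the pattern moves up a 4th.
Continuing the starts: Ab4 → Db5.
So cell 5 is Db5 C5 Eb5 Gb5.

Db5 C5 Eb5 Gb5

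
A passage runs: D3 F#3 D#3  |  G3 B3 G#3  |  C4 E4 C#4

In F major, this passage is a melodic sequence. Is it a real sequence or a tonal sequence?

Each cell has the same semitone pattern (4, -3) — intervals are preserved exactly.
And F#3 lies outside F major, so the sequence is real rather than tonal.

real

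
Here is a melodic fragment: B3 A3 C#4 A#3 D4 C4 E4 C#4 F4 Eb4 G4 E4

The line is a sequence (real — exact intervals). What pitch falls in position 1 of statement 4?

The unit is 4 notes. Position-1 pitches of the 3 shown cells: B3, D4, F4.
One more up a 3rd gives Ab4.

Ab4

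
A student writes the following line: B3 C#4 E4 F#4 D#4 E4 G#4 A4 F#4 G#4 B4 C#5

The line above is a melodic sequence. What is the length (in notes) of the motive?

4

12 notes total. Splitting into 3 groups of 4:
B3 C#4 E4 F#4 | D#4 E4 G#4 A4 | F#4 G#4 B4 C#5
Each cell is the previous one up a 3rd — so the unit is 4 notes.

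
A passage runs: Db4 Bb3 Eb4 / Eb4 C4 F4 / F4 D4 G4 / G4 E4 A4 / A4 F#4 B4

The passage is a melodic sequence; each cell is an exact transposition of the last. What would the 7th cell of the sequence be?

C#5 A#4 D#5

Unit = 3 notes; the statements start on Db4, Eb4, F4, G4, A4, moving up a 2nd each time.
Extending up a 2nd: B4 → C#5.
So cell 7 is C#5 A#4 D#5.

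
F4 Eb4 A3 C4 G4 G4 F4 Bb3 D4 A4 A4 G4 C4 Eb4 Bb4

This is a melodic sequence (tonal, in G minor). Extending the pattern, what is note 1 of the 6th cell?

The unit is 5 notes. Position-1 pitches of the 3 shown cells: F4, G4, A4.
Extending up a 2nd: Bb4 → C5 → D5.

D5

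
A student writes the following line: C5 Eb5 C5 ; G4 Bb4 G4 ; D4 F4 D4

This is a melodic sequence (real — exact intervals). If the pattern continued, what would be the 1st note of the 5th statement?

E3

Grouping in 3s, the 1st note of each cell is C5, G4, D4.
Carrying that down a 4th forward: A3 → E3.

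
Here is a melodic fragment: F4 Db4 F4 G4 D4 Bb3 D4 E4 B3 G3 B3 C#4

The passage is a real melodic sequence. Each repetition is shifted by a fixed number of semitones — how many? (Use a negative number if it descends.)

Taking 4-note groups, the heads are F4, D4, B3: the pattern moves down a 3rd.
F4→D4 is 62 − 65 = -3 semitones.

-3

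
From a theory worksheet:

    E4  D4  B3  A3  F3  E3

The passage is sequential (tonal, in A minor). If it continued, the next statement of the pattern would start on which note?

C3

The 2-note cells begin on E4, B3, F3 — each down a 4th from the last.
One more step down a 4th gives C3.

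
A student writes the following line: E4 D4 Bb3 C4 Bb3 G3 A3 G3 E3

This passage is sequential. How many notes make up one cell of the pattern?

There are 9 notes; a 3-note unit gives 3 cells:
E4 D4 Bb3 | C4 Bb3 G3 | A3 G3 E3
That's a consistent down a 3rd shift per cell, and no other grouping gives one.

3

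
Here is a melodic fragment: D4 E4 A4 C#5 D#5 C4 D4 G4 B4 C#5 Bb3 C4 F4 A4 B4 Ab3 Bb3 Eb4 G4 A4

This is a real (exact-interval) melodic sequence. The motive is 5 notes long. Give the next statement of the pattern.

The 5-note cells begin on D4, C4, Bb3, Ab3 — each down a 2nd from the last.
From Gb3 the exact shape gives Gb3 Ab3 Db4 F4 G4.

Gb3 Ab3 Db4 F4 G4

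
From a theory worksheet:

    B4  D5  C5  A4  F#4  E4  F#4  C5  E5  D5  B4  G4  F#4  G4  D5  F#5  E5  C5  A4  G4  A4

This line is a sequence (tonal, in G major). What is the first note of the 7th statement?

The 7-note cells begin on B4, C5, D5 — each up a 2nd from the last.
Extending the heads up a 2nd: E5 → F#5 → G5 → A5.

A5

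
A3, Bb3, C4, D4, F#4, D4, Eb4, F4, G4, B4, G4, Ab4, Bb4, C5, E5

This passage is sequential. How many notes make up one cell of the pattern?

5

15 notes total. Splitting into 3 groups of 5:
A3 Bb3 C4 D4 F#4 | D4 Eb4 F4 G4 B4 | G4 Ab4 Bb4 C5 E5
Every group is a transposition up a 4th of the one before; no shorter unit works.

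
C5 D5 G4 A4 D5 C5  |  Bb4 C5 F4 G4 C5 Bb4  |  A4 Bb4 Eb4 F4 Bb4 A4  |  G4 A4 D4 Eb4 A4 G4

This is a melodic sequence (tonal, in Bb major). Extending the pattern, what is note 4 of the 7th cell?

Bb3

The unit is 6 notes. Position-4 pitches of the 4 shown cells: A4, G4, F4, Eb4.
Carrying that down a 2nd forward: D4 → C4 → Bb3.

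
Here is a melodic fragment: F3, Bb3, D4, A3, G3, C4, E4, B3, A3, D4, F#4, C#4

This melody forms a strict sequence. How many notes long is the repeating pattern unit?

4

12 notes total. Splitting into 3 groups of 4:
F3 Bb3 D4 A3 | G3 C4 E4 B3 | A3 D4 F#4 C#4
Every group is a transposition up a 2nd of the one before; no shorter unit works.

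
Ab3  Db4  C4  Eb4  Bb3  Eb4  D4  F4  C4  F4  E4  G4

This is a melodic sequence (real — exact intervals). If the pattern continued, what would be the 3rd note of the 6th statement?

The unit is 4 notes. Position-3 pitches of the 3 shown cells: C4, D4, E4.
Each moves up a 2nd. Continuing: F#4 → G#4 → A#4.

A#4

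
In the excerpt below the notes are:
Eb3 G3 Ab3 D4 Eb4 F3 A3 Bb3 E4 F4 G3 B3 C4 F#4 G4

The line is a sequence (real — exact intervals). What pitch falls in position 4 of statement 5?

Grouping in 5s, the 4th note of each cell is D4, E4, F#4.
Carrying that up a 2nd forward: G#4 → A#4.

A#4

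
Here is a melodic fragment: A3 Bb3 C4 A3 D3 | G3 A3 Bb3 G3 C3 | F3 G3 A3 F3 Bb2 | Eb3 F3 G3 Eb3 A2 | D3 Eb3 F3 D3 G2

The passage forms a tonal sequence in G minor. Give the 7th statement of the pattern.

Bb2 C3 D3 Bb2 Eb2

Taking 5-note groups, the heads are A3, G3, F3, Eb3, D3: the pattern moves down a 2nd.
Extending down a 2nd: C3 → Bb2.
So cell 7 is Bb2 C3 D3 Bb2 Eb2.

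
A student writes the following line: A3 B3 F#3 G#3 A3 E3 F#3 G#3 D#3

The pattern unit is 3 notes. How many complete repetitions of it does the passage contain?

3

9 notes in groups of 3 gives 9/3 = 3 statements.
Starts: A3, G#3, F#3 — each down a 2nd.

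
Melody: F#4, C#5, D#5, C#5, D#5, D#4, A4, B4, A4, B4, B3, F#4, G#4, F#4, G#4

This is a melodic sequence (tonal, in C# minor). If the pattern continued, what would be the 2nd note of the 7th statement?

The unit is 5 notes. Position-2 pitches of the 3 shown cells: C#5, A4, F#4.
Extending down a 3rd: D#4 → B3 → G#3 → E3.

E3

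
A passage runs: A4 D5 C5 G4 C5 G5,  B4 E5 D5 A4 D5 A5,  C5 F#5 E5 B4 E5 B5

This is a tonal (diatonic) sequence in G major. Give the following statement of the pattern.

D5 G5 F#5 C5 F#5 C6

With a 6-note motive the entries are A4, B4, C5, each up a 2nd from the previous.
From D5 the diatonic shape gives D5 G5 F#5 C5 F#5 C6.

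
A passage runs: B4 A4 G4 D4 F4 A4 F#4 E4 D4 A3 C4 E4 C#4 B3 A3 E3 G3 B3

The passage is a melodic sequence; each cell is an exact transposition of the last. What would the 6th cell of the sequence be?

The 6-note cells begin on B4, F#4, C#4 — each down a 4th from the last.
Carrying on: G#3 → D#3 → A#2.
So cell 6 is A#2 G#2 F#2 C#2 E2 G#2.

A#2 G#2 F#2 C#2 E2 G#2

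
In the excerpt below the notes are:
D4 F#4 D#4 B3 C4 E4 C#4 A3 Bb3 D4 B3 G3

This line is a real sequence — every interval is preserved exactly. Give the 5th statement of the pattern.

The 4-note cells begin on D4, C4, Bb3 — each down a 2nd from the last.
Continuing the starts: Ab3 → Gb3.
So cell 5 is Gb3 Bb3 G3 Eb3.

Gb3 Bb3 G3 Eb3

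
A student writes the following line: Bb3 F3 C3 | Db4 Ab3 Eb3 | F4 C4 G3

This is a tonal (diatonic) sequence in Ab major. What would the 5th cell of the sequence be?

C5 G4 Db4

Taking 3-note groups, the heads are Bb3, Db4, F4: the pattern moves up a 3rd.
Extending up a 3rd: Ab4 → C5.
From C5 the diatonic shape gives C5 G4 Db4.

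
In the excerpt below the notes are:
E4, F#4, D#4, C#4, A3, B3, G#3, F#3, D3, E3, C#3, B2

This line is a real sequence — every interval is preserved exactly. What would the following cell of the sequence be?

G2 A2 F#2 E2

Unit = 4 notes; the statements start on E4, A3, D3, moving down a 5th each time.
From G2 the exact shape gives G2 A2 F#2 E2.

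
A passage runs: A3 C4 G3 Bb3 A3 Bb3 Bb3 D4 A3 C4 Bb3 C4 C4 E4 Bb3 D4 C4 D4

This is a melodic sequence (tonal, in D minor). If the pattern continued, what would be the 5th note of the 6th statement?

F4

With 6-note cells, note 5 of each statement runs A3, Bb3, C4.
Each moves up a 2nd. Continuing: D4 → E4 → F4.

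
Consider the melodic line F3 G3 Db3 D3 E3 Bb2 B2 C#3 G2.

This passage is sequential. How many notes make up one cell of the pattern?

Try groups of 3 (3 cells in 9 notes):
F3 G3 Db3 | D3 E3 Bb2 | B2 C#3 G2
That's a consistent down a 3rd shift per cell, and no other grouping gives one.

3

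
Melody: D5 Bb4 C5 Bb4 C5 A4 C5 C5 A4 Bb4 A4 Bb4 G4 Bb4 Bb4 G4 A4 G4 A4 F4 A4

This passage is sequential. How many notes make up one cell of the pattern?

There are 21 notes; a 7-note unit gives 3 cells:
D5 Bb4 C5 Bb4 C5 A4 C5 | C5 A4 Bb4 A4 Bb4 G4 Bb4 | Bb4 G4 A4 G4 A4 F4 A4
Every group is a transposition down a 2nd of the one before; no shorter unit works.

7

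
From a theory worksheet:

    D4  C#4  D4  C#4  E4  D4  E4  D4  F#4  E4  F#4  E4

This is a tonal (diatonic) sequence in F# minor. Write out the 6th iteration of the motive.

Unit = 4 notes; the statements start on D4, E4, F#4, moving up a 2nd each time.
Extending up a 2nd: G#4 → A4 → B4.
Statement 6 starts on B4 and keeps the same diatonic contour: B4 A4 B4 A4.

B4 A4 B4 A4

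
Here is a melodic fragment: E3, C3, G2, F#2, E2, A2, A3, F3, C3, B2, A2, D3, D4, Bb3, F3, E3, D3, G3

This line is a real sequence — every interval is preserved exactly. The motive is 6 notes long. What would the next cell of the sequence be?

Unit = 6 notes; the statements start on E3, A3, D4, moving up a 4th each time.
From G4 the exact shape gives G4 Eb4 Bb3 A3 G3 C4.

G4 Eb4 Bb3 A3 G3 C4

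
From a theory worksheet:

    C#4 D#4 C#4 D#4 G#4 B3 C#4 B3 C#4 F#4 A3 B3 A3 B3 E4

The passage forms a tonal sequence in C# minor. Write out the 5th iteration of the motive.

F#3 G#3 F#3 G#3 C#4

Unit = 5 notes; the statements start on C#4, B3, A3, moving down a 2nd each time.
Continuing the starts: G#3 → F#3.
So cell 5 is F#3 G#3 F#3 G#3 C#4.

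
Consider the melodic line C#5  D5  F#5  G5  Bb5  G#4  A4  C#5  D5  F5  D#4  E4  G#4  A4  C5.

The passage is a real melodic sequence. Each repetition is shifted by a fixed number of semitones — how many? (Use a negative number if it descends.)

-5

Unit = 5 notes; the statements start on C#5, G#4, D#4, moving down a 4th each time.
C#5 to G#4 spans -5 semitones.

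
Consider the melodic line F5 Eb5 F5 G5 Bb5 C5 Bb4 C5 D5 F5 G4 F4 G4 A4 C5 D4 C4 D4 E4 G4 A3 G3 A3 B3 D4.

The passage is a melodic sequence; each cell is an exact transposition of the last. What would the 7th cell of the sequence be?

B2 A2 B2 C#3 E3

Taking 5-note groups, the heads are F5, C5, G4, D4, A3: the pattern moves down a 4th.
Continuing the starts: E3 → B2.
Statement 7 starts on B2 and keeps the same exact contour: B2 A2 B2 C#3 E3.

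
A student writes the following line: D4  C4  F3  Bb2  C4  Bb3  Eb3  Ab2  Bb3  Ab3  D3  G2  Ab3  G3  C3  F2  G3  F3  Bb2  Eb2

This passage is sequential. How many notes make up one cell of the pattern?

There are 20 notes; a 4-note unit gives 5 cells:
D4 C4 F3 Bb2 | C4 Bb3 Eb3 Ab2 | Bb3 Ab3 D3 G2 | Ab3 G3 C3 F2 | G3 F3 Bb2 Eb2
That's a consistent down a 2nd shift per cell, and no other grouping gives one.

4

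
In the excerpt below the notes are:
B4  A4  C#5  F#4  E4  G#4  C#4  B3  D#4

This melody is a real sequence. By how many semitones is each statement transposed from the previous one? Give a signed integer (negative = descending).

-5

The 3-note cells begin on B4, F#4, C#4 — each down a 4th from the last.
Counting half-steps from B4 to F#4: -5.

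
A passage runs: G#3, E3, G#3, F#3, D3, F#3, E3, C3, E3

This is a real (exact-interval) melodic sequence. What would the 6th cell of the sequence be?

Bb2 Gb2 Bb2

Taking 3-note groups, the heads are G#3, F#3, E3: the pattern moves down a 2nd.
Extending down a 2nd: D3 → C3 → Bb2.
So cell 6 is Bb2 Gb2 Bb2.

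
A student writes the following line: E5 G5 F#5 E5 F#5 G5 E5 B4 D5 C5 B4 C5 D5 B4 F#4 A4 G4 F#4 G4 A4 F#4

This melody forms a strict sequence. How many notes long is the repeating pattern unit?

Try groups of 7 (3 cells in 21 notes):
E5 G5 F#5 E5 F#5 G5 E5 | B4 D5 C5 B4 C5 D5 B4 | F#4 A4 G4 F#4 G4 A4 F#4
Every group is a transposition down a 4th of the one before; no shorter unit works.

7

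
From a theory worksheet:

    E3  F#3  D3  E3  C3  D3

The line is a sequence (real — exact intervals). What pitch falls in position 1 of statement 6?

Gb2

With 2-note cells, note 1 of each statement runs E3, D3, C3.
Each moves down a 2nd. Continuing: Bb2 → Ab2 → Gb2.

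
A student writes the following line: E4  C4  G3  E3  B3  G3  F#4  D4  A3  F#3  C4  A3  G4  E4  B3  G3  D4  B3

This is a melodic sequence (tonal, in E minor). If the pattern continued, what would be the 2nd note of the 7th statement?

B4

Grouping in 6s, the 2nd note of each cell is C4, D4, E4.
Extending up a 2nd: F#4 → G4 → A4 → B4.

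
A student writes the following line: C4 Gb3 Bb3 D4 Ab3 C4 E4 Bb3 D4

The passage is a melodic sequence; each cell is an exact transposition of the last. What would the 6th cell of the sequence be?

A#4 E4 G#4

With a 3-note motive the entries are C4, D4, E4, each up a 2nd from the previous.
Carrying on: F#4 → G#4 → A#4.
So cell 6 is A#4 E4 G#4.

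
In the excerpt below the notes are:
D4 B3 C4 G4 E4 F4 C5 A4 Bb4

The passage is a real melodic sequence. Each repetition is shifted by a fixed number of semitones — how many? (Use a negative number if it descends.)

With a 3-note motive the entries are D4, G4, C5, each up a 4th from the previous.
D4→G4 is 67 − 62 = 5 semitones.

5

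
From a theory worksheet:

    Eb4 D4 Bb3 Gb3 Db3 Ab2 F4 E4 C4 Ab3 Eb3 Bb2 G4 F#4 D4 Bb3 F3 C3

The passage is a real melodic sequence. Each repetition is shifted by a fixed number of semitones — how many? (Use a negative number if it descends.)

2

The 6-note cells begin on Eb4, F4, G4 — each up a 2nd from the last.
Eb4→F4 is 65 − 63 = 2 semitones.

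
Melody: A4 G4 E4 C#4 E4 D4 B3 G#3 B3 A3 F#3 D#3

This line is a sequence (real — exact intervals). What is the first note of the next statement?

F#3

With a 4-note motive the entries are A4, E4, B3, each down a 4th from the previous.
One more step down a 4th gives F#3.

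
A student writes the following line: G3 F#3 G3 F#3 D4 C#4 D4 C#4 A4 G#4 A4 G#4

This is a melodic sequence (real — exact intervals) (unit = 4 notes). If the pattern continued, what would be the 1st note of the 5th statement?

With 4-note cells, note 1 of each statement runs G3, D4, A4.
Extending up a 5th: E5 → B5.

B5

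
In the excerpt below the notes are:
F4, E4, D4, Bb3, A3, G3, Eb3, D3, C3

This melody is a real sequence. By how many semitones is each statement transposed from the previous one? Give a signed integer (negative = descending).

-7

With a 3-note motive the entries are F4, Bb3, Eb3, each down a 5th from the previous.
Counting half-steps from F4 to Bb3: -7.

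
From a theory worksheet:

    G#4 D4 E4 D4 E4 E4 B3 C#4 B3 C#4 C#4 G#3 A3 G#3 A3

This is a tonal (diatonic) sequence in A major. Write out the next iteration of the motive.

The 5-note cells begin on G#4, E4, C#4 — each down a 3rd from the last.
From A3 the diatonic shape gives A3 E3 F#3 E3 F#3.

A3 E3 F#3 E3 F#3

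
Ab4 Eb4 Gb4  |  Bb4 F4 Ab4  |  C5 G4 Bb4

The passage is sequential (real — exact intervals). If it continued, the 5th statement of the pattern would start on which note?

E5

The 3-note cells begin on Ab4, Bb4, C5 — each up a 2nd from the last.
Continuing: D5 → E5. Statement 5 starts on E5.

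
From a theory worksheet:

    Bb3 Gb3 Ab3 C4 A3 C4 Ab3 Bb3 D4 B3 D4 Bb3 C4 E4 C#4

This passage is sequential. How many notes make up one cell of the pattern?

15 notes total. Splitting into 3 groups of 5:
Bb3 Gb3 Ab3 C4 A3 | C4 Ab3 Bb3 D4 B3 | D4 Bb3 C4 E4 C#4
Each cell is the previous one up a 2nd — so the unit is 5 notes.

5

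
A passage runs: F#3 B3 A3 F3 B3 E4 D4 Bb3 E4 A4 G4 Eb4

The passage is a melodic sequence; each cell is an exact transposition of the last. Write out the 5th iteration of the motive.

D5 G5 F5 Db5

With a 4-note motive the entries are F#3, B3, E4, each up a 4th from the previous.
Extending up a 4th: A4 → D5.
So cell 5 is D5 G5 F5 Db5.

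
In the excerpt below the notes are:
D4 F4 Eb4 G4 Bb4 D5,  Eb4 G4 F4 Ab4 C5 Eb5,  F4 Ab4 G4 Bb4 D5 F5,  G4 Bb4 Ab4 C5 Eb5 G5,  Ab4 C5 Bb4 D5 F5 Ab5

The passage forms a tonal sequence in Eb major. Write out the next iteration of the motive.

Taking 6-note groups, the heads are D4, Eb4, F4, G4, Ab4: the pattern moves up a 2nd.
From Bb4 the diatonic shape gives Bb4 D5 C5 Eb5 G5 Bb5.

Bb4 D5 C5 Eb5 G5 Bb5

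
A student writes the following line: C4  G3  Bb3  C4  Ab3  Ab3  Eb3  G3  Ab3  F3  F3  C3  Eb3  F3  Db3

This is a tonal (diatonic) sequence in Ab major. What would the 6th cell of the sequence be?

G2 Db2 F2 G2 Eb2

With a 5-note motive the entries are C4, Ab3, F3, each down a 3rd from the previous.
Carrying on: Db3 → Bb2 → G2.
From G2 the diatonic shape gives G2 Db2 F2 G2 Eb2.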